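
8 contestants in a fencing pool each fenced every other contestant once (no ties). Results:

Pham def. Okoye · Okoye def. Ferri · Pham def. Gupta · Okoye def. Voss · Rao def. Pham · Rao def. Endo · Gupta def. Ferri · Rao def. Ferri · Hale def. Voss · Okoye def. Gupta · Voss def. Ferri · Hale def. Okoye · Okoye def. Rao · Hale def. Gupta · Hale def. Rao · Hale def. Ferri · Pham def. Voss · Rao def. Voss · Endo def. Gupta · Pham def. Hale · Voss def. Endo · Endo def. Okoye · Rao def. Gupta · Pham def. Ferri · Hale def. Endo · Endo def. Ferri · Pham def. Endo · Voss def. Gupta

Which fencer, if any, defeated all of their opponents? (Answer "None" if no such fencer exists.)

Highest win total is Pham with 6 (out of 7 possible).
Pham lost to Rao, so no fencer went undefeated.

None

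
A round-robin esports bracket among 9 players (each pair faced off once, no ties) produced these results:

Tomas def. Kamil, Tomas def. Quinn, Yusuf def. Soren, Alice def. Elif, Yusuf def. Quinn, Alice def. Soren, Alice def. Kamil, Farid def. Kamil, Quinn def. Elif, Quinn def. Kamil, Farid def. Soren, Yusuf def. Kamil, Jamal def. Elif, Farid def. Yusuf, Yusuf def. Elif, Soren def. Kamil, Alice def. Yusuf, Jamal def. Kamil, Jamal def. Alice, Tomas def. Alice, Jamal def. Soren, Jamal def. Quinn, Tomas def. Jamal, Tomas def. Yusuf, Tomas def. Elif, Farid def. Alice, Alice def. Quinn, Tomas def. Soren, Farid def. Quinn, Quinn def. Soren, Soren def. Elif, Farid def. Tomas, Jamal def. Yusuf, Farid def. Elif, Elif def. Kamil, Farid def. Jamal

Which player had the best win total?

Win totals: Kamil 0, Soren 2, Yusuf 4, Quinn 3, Elif 1, Alice 5, Jamal 6, Farid 8, Tomas 7.
Farid leads with 8 wins (next highest: 7).

Farid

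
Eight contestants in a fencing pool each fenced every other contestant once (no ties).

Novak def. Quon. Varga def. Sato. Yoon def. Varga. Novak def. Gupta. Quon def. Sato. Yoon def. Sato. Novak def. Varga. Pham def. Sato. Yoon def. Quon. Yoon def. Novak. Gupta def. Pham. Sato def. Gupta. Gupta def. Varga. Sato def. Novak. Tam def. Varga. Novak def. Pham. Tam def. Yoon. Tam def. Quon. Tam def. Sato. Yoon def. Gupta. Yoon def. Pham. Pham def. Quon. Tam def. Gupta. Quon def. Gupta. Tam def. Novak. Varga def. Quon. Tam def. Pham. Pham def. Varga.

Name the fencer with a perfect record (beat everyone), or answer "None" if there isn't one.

Tam has 7 wins out of 7 opponents — a perfect record.

Tam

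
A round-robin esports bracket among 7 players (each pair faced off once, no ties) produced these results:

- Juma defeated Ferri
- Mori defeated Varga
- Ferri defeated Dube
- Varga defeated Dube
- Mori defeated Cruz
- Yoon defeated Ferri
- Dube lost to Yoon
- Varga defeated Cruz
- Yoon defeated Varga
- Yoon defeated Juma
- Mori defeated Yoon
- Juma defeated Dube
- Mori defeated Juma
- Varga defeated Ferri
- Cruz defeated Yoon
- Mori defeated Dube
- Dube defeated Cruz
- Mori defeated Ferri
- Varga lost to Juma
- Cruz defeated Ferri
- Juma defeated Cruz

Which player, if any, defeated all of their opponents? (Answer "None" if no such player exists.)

Mori has 6 wins out of 6 opponents — a perfect record.

Mori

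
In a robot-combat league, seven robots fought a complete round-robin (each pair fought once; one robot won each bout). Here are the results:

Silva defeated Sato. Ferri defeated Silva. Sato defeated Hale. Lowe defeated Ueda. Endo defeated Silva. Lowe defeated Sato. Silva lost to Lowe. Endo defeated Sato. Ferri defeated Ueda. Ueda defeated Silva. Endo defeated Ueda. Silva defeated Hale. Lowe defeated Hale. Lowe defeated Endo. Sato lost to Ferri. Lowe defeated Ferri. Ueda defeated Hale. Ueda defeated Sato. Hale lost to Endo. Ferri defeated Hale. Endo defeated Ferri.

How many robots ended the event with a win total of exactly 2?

Win totals: Endo 5, Ueda 3, Ferri 4, Silva 2, Lowe 6, Sato 1, Hale 0.
Exactly 2: Silva — 1 robot.

1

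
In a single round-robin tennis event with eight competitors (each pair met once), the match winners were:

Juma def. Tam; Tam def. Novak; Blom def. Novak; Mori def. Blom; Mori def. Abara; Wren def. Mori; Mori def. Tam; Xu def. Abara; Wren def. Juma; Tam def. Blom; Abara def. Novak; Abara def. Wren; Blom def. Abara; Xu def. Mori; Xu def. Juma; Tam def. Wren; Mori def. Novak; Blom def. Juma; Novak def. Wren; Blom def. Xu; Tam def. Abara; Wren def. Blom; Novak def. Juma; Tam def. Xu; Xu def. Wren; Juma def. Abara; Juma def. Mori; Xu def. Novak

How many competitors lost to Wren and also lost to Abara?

0

Wren beat: Mori, Blom, Juma.
Abara beat: Novak, Wren.
No one was beaten by both.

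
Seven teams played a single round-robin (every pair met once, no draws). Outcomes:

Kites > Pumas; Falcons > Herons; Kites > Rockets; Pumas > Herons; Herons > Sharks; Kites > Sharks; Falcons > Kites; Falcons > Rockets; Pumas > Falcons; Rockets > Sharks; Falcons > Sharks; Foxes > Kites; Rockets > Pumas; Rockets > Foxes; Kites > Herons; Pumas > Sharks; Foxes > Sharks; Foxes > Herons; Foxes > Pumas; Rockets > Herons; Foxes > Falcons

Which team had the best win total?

Foxes

Win totals: Foxes 5, Rockets 4, Falcons 4, Herons 1, Kites 4, Pumas 3, Sharks 0.
Foxes leads with 5 wins (next highest: 4).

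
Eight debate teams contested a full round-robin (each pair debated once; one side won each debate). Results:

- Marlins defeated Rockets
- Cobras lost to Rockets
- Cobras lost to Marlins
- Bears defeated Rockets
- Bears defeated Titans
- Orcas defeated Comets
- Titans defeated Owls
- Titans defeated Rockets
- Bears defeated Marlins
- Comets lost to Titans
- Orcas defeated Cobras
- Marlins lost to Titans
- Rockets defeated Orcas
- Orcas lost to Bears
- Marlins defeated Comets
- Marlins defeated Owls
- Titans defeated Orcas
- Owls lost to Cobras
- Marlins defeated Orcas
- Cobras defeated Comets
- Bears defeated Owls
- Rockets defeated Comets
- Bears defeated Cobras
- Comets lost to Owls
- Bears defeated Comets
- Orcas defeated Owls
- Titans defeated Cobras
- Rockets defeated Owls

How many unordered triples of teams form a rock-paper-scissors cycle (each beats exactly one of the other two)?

0

Win totals: Titans 6, Comets 0, Bears 7, Orcas 3, Rockets 4, Cobras 2, Owls 1, Marlins 5.
A team with w wins dominates both others in C(w,2) triples; summing gives 15 + 0 + 21 + 3 + 6 + 1 + 0 + 10 = 56 transitive triples.
Total triples C(8,3) = 56, so cyclic triples = 56 − 56 = 0.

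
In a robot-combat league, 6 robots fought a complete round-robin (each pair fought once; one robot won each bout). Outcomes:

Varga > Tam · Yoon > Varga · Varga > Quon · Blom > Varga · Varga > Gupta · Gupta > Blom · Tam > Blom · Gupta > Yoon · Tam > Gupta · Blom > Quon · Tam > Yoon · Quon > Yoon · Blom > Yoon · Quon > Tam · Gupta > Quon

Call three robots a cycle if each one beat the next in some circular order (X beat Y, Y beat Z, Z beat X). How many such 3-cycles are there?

7

Of the C(6,3) = 20 triples, the cyclic ones are: {Blom, Tam, Quon}; {Blom, Tam, Varga}; {Blom, Varga, Gupta}; {Tam, Quon, Gupta}; {Tam, Varga, Yoon}; {Quon, Varga, Yoon}; {Varga, Gupta, Yoon}.
That is 7.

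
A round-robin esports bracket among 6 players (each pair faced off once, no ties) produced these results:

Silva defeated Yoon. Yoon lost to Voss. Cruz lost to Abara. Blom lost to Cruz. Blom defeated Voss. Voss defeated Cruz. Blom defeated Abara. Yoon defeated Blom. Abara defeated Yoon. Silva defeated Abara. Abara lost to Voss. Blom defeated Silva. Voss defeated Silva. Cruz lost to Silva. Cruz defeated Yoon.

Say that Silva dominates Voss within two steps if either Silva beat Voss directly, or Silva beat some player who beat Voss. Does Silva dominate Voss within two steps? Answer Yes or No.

Silva did not beat Voss directly.
Silva beat Yoon, Abara, Cruz, but each of them lost to Voss. No two-step path.

No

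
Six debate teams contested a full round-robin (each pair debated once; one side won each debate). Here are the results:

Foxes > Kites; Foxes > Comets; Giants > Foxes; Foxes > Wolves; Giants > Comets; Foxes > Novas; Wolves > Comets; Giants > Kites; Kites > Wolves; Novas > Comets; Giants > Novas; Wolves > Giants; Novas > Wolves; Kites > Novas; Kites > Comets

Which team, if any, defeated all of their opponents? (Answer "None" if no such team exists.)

None

Highest win total is Giants with 4 (out of 5 possible).
Giants lost to Wolves, so no team went undefeated.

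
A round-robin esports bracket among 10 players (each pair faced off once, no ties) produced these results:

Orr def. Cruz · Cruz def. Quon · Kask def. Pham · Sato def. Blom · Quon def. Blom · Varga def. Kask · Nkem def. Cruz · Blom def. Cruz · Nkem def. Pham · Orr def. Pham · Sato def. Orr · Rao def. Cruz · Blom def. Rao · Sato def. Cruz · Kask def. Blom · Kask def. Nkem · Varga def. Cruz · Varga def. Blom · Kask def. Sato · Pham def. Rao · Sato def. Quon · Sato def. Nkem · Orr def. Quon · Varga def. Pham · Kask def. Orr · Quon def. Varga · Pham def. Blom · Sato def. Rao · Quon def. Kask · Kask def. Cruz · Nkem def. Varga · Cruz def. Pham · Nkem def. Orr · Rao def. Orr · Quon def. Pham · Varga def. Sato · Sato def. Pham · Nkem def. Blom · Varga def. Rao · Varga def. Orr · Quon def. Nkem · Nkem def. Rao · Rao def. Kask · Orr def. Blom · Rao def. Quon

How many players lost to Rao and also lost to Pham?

0

Rao beat: Quon, Orr, Kask, Cruz.
Pham beat: Blom, Rao.
No one was beaten by both.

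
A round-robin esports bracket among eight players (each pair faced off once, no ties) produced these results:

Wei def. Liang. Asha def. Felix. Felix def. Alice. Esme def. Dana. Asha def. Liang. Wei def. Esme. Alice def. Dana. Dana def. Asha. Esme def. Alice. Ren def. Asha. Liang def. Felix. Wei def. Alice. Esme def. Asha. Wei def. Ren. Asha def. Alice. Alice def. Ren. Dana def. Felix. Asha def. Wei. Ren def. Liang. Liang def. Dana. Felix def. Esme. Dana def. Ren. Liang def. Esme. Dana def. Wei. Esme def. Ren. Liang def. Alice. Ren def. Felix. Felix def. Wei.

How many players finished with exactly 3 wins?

Win totals: Ren 3, Felix 3, Liang 4, Alice 2, Esme 4, Dana 4, Wei 4, Asha 4.
Exactly 3: Ren, Felix — 2 players.

2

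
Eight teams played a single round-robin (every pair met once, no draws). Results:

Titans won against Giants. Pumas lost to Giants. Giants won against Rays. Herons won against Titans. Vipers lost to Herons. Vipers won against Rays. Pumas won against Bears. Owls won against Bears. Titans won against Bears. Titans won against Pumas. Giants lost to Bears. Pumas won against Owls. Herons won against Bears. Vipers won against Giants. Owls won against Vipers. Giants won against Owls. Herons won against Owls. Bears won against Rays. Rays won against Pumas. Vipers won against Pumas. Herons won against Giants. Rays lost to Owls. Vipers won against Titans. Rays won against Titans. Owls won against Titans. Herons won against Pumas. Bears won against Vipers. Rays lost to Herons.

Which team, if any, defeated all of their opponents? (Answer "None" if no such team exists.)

Herons

Herons has 7 wins out of 7 opponents — a perfect record.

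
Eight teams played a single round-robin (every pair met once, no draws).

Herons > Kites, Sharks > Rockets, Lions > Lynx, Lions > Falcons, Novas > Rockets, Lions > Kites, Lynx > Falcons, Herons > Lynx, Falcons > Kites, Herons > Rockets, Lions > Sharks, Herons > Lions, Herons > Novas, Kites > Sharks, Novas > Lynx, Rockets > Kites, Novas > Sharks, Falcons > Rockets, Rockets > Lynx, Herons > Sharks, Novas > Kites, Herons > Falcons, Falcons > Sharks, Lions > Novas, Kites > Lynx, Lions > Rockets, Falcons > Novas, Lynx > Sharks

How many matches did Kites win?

Kites' results: beat Lynx, Sharks; lost to Herons, Lions, Rockets, Falcons, Novas.
That is 2 wins.

2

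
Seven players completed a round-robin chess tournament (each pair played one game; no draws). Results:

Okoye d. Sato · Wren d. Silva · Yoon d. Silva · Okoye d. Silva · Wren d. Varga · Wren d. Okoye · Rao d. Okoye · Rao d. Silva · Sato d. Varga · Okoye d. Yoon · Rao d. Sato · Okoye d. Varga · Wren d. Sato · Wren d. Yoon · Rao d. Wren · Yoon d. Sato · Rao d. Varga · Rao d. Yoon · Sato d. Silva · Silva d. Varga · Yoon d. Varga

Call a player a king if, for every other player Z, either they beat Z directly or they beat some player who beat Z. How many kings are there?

1

Sato cannot reach Rao, Yoon, Okoye, Wren in two steps.
Silva cannot reach Sato, Rao, Yoon, Okoye, Wren in two steps.
Rao reaches everyone (king).
Yoon cannot reach Rao, Okoye, Wren in two steps.
Okoye cannot reach Rao, Wren in two steps.
Varga cannot reach Sato, Silva, Rao, Yoon, Okoye, Wren in two steps.
Wren cannot reach Rao in two steps.
Kings: Rao — 1.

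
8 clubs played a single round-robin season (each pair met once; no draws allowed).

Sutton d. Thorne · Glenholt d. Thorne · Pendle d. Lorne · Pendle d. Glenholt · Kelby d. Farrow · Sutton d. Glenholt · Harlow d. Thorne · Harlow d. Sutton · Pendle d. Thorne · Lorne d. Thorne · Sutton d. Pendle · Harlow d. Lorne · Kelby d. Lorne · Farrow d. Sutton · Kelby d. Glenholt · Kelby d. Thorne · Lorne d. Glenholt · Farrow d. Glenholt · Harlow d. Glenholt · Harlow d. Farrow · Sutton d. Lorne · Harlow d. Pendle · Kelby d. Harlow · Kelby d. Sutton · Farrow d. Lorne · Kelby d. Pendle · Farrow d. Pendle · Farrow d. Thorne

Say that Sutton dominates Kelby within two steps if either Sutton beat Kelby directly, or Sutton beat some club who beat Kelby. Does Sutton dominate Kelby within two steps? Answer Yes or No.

Sutton did not beat Kelby directly.
Sutton beat Glenholt, Lorne, Pendle, Thorne, but each of them lost to Kelby. No two-step path.

No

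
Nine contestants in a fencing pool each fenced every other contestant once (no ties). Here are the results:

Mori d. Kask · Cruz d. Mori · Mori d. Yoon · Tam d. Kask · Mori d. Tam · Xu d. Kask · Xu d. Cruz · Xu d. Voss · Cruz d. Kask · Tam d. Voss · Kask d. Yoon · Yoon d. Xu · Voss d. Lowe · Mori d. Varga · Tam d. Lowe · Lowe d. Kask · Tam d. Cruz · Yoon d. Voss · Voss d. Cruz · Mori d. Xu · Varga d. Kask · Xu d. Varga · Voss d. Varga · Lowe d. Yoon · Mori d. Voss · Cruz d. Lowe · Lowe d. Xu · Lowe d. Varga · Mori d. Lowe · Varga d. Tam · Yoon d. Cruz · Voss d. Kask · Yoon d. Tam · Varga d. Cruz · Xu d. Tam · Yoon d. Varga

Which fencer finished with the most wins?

Mori

Win totals: Mori 7, Yoon 5, Voss 4, Kask 1, Cruz 3, Lowe 4, Xu 5, Tam 4, Varga 3.
Mori leads with 7 wins (next highest: 5).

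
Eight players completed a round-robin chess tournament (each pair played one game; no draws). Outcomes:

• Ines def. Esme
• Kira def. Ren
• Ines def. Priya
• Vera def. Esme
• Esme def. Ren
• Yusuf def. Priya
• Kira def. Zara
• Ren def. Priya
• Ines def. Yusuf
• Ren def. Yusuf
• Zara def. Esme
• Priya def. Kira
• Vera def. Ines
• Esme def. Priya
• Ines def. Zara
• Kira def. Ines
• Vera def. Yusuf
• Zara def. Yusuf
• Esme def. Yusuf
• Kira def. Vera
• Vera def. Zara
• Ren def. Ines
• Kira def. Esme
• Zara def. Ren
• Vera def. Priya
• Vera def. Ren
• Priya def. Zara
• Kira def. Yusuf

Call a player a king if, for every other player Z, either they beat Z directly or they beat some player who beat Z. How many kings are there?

Vera reaches everyone (king).
Kira reaches everyone (king).
Yusuf cannot reach Vera, Ines, Esme, Ren in two steps.
Priya reaches everyone (king).
Ines cannot reach Vera in two steps.
Esme cannot reach Vera in two steps.
Ren cannot reach Vera in two steps.
Zara cannot reach Vera, Kira in two steps.
Kings: Vera, Kira, Priya — 3.

3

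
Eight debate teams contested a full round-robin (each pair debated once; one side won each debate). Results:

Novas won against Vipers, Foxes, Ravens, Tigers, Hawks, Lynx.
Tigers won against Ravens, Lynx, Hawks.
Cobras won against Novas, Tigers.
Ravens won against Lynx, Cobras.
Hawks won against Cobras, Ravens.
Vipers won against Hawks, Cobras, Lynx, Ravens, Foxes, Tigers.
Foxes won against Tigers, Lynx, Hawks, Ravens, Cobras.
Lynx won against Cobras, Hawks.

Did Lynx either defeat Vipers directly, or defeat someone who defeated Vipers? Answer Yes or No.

No

Lynx did not beat Vipers directly.
Lynx beat Cobras, Hawks, but each of them lost to Vipers. No two-step path.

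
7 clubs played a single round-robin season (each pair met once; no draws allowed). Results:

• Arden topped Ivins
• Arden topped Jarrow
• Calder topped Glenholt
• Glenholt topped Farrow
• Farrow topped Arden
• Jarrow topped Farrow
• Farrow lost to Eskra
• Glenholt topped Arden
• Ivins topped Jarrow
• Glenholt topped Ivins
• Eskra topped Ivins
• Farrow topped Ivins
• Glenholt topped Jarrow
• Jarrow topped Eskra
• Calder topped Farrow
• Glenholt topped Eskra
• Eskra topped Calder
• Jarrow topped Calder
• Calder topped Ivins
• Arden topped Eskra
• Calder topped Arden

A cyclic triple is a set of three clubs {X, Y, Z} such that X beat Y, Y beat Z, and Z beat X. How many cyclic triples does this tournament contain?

9

Win totals: Jarrow 3, Glenholt 5, Arden 3, Farrow 2, Calder 4, Eskra 3, Ivins 1.
A club with w wins dominates both others in C(w,2) triples; summing gives 3 + 10 + 3 + 1 + 6 + 3 + 0 = 26 transitive triples.
Total triples C(7,3) = 35, so cyclic triples = 35 − 26 = 9.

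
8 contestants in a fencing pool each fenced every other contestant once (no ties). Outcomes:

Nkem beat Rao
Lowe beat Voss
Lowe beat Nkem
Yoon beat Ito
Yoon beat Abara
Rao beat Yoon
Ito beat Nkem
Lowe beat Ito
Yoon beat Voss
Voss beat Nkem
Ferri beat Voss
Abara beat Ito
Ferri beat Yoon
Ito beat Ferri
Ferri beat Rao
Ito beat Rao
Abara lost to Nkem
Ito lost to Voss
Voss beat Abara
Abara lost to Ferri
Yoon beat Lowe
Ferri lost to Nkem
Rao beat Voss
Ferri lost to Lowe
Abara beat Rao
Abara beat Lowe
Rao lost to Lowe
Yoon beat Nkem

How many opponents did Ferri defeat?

Ferri's results: beat Yoon, Voss, Rao, Abara; lost to Ito, Lowe, Nkem.
That is 4 wins.

4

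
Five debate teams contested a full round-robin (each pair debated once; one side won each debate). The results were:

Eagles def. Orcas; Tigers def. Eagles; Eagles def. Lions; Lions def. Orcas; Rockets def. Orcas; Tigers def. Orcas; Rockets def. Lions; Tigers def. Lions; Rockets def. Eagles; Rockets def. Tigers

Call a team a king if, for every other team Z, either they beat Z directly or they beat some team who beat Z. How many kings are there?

Orcas cannot reach Rockets, Tigers, Lions, Eagles in two steps.
Rockets reaches everyone (king).
Tigers cannot reach Rockets in two steps.
Lions cannot reach Rockets, Tigers, Eagles in two steps.
Eagles cannot reach Rockets, Tigers in two steps.
Kings: Rockets — 1.

1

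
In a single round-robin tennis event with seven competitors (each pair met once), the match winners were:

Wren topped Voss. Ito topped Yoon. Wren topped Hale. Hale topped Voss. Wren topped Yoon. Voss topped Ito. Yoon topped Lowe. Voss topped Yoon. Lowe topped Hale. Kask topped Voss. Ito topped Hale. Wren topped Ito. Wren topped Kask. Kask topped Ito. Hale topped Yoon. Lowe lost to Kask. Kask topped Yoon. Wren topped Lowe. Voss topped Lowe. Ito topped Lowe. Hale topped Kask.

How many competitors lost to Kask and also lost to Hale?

Kask beat: Voss, Ito, Yoon, Lowe.
Hale beat: Voss, Yoon, Kask.
Both beat: Voss, Yoon — 2.

2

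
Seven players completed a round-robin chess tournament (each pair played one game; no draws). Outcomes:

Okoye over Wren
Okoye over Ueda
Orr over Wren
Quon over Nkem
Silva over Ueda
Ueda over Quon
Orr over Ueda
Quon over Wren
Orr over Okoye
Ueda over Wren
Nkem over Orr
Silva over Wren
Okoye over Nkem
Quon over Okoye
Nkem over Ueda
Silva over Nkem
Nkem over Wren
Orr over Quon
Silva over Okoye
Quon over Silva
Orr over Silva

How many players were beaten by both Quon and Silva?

Quon beat: Wren, Nkem, Silva, Okoye.
Silva beat: Wren, Nkem, Okoye, Ueda.
Both beat: Wren, Nkem, Okoye — 3.

3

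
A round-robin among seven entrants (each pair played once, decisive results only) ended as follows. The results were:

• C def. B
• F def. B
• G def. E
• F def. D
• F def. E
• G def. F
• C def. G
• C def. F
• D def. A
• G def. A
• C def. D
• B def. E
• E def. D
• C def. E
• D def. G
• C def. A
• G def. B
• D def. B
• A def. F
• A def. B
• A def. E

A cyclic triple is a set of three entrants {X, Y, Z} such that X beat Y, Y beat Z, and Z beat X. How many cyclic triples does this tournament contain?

5

Win totals: A 3, B 1, C 6, D 3, E 1, F 3, G 4.
An entrant with w wins dominates both others in C(w,2) triples; summing gives 3 + 0 + 15 + 3 + 0 + 3 + 6 = 30 transitive triples.
Total triples C(7,3) = 35, so cyclic triples = 35 − 30 = 5.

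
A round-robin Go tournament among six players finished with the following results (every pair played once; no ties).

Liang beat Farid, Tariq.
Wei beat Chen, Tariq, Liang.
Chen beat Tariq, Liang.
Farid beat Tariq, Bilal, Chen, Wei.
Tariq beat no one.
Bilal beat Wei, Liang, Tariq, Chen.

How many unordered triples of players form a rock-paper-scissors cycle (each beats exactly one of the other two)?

Win totals: Bilal 4, Liang 2, Chen 2, Tariq 0, Farid 4, Wei 3.
A player with w wins dominates both others in C(w,2) triples; summing gives 6 + 1 + 1 + 0 + 6 + 3 = 17 transitive triples.
Total triples C(6,3) = 20, so cyclic triples = 20 − 17 = 3.

3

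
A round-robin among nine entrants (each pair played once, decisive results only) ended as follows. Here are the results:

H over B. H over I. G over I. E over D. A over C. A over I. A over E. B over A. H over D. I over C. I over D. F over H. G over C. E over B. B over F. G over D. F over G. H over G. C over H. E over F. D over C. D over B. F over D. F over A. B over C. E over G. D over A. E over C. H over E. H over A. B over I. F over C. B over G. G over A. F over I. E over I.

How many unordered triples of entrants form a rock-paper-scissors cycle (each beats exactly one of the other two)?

16

Win totals: A 3, B 5, C 1, D 3, E 6, F 6, G 4, H 6, I 2.
An entrant with w wins dominates both others in C(w,2) triples; summing gives 3 + 10 + 0 + 3 + 15 + 15 + 6 + 15 + 1 = 68 transitive triples.
Total triples C(9,3) = 84, so cyclic triples = 84 − 68 = 16.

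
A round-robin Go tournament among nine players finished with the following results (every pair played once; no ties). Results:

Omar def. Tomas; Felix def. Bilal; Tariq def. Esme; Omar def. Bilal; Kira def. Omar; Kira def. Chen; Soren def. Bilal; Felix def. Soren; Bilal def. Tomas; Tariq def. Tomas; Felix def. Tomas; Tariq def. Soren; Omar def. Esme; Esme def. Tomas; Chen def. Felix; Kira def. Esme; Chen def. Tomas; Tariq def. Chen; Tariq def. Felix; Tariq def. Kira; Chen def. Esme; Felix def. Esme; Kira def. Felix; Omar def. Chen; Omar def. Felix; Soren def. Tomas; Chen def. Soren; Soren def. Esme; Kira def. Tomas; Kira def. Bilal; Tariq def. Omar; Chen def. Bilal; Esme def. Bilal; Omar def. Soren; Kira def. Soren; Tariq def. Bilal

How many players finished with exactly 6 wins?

Win totals: Tomas 0, Soren 3, Tariq 8, Felix 4, Omar 6, Kira 7, Chen 5, Bilal 1, Esme 2.
Exactly 6: Omar — 1 player.

1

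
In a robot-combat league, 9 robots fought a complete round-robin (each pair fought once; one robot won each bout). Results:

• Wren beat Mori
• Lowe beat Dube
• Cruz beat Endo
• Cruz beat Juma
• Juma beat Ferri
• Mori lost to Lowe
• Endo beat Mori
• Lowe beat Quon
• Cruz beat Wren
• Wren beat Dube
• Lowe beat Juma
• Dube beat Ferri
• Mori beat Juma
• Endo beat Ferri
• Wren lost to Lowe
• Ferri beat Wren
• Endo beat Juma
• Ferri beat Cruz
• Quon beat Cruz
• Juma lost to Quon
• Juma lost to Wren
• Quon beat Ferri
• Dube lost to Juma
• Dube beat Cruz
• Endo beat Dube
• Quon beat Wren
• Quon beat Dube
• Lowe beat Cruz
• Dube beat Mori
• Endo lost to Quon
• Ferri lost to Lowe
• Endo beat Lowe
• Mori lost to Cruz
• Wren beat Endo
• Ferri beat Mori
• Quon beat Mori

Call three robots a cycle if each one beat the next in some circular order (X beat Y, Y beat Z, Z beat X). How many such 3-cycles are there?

Win totals: Quon 7, Lowe 7, Cruz 4, Mori 1, Ferri 3, Endo 5, Wren 4, Juma 2, Dube 3.
A robot with w wins dominates both others in C(w,2) triples; summing gives 21 + 21 + 6 + 0 + 3 + 10 + 6 + 1 + 3 = 71 transitive triples.
Total triples C(9,3) = 84, so cyclic triples = 84 − 71 = 13.

13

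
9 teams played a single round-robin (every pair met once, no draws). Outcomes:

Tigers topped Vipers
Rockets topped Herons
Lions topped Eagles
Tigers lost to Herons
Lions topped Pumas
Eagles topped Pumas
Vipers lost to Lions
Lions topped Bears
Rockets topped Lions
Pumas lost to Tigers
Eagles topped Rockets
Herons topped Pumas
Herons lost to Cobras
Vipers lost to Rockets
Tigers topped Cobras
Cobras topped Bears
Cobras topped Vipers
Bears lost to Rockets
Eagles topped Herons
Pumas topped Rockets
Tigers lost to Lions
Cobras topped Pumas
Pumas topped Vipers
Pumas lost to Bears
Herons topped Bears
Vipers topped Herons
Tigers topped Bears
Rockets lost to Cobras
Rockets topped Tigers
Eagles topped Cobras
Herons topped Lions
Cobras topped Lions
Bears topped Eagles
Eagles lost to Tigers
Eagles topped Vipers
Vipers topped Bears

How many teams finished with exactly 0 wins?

0

Win totals: Tigers 5, Herons 4, Pumas 2, Bears 2, Rockets 5, Lions 5, Vipers 2, Eagles 5, Cobras 6.
No team has exactly 0 wins.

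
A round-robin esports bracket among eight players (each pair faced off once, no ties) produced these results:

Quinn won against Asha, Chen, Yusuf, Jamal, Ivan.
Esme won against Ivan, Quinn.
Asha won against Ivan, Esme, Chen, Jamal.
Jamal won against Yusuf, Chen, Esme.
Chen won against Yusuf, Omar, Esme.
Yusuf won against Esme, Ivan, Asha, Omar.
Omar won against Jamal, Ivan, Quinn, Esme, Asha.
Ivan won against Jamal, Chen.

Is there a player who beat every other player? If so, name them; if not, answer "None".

None

Highest win total is Quinn with 5 (out of 7 possible).
Quinn lost to Omar, Esme, so no player went undefeated.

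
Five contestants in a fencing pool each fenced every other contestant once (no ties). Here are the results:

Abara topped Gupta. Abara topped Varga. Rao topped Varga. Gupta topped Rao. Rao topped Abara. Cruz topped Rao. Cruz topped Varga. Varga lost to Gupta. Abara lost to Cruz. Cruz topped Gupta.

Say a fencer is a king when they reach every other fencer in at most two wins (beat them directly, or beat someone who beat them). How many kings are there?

Rao cannot reach Cruz in two steps.
Abara cannot reach Cruz in two steps.
Varga cannot reach Rao, Abara, Cruz, Gupta in two steps.
Cruz reaches everyone (king).
Gupta cannot reach Cruz in two steps.
Kings: Cruz — 1.

1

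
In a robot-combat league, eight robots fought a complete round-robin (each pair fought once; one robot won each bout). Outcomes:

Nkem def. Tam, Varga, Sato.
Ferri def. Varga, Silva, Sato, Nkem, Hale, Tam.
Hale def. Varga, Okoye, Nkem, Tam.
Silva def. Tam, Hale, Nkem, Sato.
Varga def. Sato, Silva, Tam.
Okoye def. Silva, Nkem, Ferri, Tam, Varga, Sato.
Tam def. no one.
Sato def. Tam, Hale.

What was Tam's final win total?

Tam's results: beat no one; lost to Varga, Silva, Okoye, Nkem, Hale, Sato, Ferri.
That is 0 wins.

0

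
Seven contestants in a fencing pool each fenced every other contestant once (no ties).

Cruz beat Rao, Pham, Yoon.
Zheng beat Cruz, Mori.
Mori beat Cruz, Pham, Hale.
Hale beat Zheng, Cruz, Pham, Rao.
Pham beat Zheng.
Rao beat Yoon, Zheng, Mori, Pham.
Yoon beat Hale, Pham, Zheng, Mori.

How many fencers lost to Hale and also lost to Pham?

Hale beat: Zheng, Cruz, Rao, Pham.
Pham beat: Zheng.
Both beat: Zheng — 1.

1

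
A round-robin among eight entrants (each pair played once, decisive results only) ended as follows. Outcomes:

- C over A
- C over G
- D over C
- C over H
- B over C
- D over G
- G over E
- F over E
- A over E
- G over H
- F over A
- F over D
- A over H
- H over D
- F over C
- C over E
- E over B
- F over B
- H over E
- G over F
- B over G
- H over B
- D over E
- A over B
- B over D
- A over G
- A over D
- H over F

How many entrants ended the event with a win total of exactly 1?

1

Win totals: A 5, B 3, C 4, D 3, E 1, F 5, G 3, H 4.
Exactly 1: E — 1 entrant.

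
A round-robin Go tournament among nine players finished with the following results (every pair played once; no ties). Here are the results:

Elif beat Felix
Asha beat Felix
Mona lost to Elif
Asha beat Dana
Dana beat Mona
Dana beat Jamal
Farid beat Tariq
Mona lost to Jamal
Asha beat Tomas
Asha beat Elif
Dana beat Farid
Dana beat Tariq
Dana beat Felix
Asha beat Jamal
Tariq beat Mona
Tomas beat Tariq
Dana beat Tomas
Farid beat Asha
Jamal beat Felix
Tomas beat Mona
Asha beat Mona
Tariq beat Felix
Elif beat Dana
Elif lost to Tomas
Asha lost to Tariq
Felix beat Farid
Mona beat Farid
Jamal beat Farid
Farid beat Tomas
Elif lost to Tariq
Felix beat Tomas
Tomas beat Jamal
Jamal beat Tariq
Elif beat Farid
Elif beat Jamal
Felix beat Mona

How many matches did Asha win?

Asha's results: beat Elif, Jamal, Mona, Dana, Felix, Tomas; lost to Farid, Tariq.
That is 6 wins.

6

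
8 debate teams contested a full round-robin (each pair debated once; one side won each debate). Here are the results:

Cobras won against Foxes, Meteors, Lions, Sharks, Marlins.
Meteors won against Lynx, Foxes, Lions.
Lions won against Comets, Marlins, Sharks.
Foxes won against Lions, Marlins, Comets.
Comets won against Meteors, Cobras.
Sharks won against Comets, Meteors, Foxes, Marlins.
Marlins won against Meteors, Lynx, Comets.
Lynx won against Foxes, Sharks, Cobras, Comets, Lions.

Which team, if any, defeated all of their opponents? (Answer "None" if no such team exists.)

Highest win total is Lynx with 5 (out of 7 possible).
Lynx lost to Marlins, Meteors, so no team went undefeated.

None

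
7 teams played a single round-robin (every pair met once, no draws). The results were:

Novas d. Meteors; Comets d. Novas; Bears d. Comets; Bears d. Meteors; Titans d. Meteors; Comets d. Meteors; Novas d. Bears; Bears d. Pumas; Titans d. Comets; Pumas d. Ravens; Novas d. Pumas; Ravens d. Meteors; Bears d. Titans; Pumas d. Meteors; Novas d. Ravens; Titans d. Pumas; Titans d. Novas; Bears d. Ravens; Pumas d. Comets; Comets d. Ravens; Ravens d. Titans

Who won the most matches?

Bears

Win totals: Pumas 3, Comets 3, Meteors 0, Bears 5, Titans 4, Novas 4, Ravens 2.
Bears leads with 5 wins (next highest: 4).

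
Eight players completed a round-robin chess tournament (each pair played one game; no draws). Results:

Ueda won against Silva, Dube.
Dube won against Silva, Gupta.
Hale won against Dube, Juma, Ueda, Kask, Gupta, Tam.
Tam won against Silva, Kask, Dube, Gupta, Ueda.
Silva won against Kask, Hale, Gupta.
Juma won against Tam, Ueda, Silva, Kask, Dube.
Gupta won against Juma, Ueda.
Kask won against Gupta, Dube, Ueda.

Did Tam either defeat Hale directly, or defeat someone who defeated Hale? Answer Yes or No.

Tam did not beat Hale directly.
Tam beat Silva, Ueda, Dube, Kask, Gupta. Of those, Silva beat Hale.

Yes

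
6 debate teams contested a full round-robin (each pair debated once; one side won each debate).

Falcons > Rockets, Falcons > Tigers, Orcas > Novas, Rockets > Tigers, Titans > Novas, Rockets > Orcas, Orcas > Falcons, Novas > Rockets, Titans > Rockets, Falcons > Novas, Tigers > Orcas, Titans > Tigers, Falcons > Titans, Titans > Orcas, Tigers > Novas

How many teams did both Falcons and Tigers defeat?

1

Falcons beat: Novas, Titans, Rockets, Tigers.
Tigers beat: Orcas, Novas.
Both beat: Novas — 1.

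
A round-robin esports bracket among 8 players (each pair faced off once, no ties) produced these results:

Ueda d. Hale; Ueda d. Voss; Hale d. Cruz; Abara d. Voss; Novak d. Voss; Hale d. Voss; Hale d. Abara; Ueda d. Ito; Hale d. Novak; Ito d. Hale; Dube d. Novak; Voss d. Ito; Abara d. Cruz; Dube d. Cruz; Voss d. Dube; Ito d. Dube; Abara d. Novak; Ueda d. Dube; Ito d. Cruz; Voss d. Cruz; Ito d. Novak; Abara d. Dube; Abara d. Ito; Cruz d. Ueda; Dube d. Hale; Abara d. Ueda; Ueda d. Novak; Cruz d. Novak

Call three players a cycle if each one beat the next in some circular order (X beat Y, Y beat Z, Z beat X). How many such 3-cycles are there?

Win totals: Novak 1, Ueda 5, Cruz 2, Abara 6, Dube 3, Hale 4, Voss 3, Ito 4.
A player with w wins dominates both others in C(w,2) triples; summing gives 0 + 10 + 1 + 15 + 3 + 6 + 3 + 6 = 44 transitive triples.
Total triples C(8,3) = 56, so cyclic triples = 56 − 44 = 12.

12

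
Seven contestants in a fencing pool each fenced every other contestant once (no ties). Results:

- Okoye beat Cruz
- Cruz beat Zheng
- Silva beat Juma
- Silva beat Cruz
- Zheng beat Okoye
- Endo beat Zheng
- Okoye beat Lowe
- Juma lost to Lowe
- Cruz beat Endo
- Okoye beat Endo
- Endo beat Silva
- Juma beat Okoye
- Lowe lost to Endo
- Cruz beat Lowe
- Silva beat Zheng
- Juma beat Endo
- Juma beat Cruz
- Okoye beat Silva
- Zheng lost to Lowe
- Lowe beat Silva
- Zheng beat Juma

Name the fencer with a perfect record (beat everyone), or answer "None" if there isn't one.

None

Highest win total is Okoye with 4 (out of 6 possible).
Okoye lost to Juma, Zheng, so no fencer went undefeated.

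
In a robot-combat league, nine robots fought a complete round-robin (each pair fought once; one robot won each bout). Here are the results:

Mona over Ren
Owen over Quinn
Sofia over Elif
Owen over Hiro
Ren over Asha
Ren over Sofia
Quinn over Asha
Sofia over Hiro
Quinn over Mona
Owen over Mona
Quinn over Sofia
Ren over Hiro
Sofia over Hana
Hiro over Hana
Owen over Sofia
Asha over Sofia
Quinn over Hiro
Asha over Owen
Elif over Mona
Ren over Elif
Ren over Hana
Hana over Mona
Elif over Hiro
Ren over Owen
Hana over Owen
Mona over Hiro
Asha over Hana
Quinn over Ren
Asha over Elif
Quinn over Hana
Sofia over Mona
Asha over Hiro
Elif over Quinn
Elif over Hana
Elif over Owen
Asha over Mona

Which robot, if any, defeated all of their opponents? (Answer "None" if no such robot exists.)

None

Highest win total is Ren with 6 (out of 8 possible).
Ren lost to Mona, Quinn, so no robot went undefeated.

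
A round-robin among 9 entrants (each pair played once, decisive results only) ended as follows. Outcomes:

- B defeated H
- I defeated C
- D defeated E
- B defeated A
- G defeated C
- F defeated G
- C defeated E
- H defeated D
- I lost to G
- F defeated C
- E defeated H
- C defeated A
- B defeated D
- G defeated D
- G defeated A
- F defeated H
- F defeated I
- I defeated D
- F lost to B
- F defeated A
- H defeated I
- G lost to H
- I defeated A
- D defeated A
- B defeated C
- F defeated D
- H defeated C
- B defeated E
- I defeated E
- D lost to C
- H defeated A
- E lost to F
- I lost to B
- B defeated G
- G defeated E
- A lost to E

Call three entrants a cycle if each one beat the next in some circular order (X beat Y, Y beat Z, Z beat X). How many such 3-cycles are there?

4

Win totals: A 0, B 8, C 3, D 2, E 2, F 7, G 5, H 5, I 4.
An entrant with w wins dominates both others in C(w,2) triples; summing gives 0 + 28 + 3 + 1 + 1 + 21 + 10 + 10 + 6 = 80 transitive triples.
Total triples C(9,3) = 84, so cyclic triples = 84 − 80 = 4.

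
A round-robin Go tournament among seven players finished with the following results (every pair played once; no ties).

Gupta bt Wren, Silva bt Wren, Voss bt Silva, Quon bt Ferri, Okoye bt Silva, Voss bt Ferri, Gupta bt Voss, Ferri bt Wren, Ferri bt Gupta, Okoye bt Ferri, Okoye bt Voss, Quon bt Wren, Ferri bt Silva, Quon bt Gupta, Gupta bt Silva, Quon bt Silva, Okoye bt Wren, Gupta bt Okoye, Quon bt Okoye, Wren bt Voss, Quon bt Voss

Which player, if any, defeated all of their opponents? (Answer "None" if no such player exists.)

Quon has 6 wins out of 6 opponents — a perfect record.

Quon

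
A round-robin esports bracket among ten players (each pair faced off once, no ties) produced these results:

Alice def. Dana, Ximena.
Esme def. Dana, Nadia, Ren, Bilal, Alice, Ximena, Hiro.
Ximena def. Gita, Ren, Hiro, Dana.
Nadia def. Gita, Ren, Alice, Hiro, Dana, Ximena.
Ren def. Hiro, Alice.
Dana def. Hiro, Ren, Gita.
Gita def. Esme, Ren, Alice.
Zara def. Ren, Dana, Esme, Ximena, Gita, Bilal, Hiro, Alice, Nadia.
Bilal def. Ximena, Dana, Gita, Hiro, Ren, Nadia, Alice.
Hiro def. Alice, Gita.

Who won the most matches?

Zara

Win totals: Hiro 2, Gita 3, Zara 9, Bilal 7, Nadia 6, Ximena 4, Esme 7, Alice 2, Dana 3, Ren 2.
Zara leads with 9 wins (next highest: 7).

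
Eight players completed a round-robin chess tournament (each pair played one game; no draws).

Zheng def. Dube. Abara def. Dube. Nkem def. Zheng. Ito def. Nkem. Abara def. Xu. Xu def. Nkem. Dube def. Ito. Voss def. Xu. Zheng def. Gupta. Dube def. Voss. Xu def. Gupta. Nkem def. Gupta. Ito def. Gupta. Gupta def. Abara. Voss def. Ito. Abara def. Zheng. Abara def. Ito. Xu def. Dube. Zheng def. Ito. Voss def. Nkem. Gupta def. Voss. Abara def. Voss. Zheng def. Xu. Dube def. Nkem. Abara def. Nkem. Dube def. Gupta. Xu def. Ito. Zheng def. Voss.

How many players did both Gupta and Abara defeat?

1

Gupta beat: Abara, Voss.
Abara beat: Ito, Zheng, Dube, Xu, Voss, Nkem.
Both beat: Voss — 1.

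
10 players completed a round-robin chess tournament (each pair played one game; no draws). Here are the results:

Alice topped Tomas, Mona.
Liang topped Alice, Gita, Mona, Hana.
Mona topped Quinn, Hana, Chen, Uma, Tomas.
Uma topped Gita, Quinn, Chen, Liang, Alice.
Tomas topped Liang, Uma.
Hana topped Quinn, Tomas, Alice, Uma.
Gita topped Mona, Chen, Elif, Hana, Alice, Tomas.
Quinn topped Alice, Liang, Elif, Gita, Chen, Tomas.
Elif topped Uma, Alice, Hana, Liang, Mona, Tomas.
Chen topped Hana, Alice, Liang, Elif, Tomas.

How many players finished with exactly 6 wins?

3

Win totals: Elif 6, Mona 5, Gita 6, Liang 4, Alice 2, Quinn 6, Uma 5, Tomas 2, Chen 5, Hana 4.
Exactly 6: Elif, Gita, Quinn — 3 players.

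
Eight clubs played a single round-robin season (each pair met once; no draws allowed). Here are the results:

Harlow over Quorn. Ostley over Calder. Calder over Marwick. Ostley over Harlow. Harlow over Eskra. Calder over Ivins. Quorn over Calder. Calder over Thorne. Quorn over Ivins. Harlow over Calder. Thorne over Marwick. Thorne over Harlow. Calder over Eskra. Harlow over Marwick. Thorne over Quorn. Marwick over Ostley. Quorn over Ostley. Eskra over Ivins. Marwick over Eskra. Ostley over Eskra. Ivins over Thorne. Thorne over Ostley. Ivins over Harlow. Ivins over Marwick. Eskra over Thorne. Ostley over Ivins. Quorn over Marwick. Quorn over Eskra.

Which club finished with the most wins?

Win totals: Thorne 4, Ivins 3, Marwick 2, Quorn 5, Calder 4, Harlow 4, Ostley 4, Eskra 2.
Quorn leads with 5 wins (next highest: 4).

Quorn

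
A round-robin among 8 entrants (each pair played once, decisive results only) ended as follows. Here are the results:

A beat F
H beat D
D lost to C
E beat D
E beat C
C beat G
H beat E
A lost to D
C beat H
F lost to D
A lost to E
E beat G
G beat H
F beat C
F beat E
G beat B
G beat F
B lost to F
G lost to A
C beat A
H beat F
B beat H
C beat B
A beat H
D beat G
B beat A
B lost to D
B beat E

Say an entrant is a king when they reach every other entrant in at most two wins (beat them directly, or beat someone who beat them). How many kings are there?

8

A reaches everyone (king).
B reaches everyone (king).
C reaches everyone (king).
D reaches everyone (king).
E reaches everyone (king).
F reaches everyone (king).
G reaches everyone (king).
H reaches everyone (king).
Kings: A, B, C, D, E, F, G, H — 8.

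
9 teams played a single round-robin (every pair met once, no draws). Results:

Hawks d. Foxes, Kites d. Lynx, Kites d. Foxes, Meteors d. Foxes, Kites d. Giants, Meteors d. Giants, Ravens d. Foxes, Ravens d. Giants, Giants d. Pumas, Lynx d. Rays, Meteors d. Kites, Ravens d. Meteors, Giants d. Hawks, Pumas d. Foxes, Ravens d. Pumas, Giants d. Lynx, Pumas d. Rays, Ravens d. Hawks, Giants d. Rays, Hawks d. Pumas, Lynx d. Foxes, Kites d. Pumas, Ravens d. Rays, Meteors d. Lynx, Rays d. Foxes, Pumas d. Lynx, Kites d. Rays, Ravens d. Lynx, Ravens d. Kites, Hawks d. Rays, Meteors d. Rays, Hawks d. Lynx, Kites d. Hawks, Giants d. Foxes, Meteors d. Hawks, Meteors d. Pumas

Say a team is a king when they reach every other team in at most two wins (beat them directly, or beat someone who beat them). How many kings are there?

Ravens reaches everyone (king).
Rays cannot reach Ravens, Meteors, Pumas, Giants, Kites, Lynx, Hawks in two steps.
Meteors cannot reach Ravens in two steps.
Pumas cannot reach Ravens, Meteors, Giants, Kites, Hawks in two steps.
Giants cannot reach Ravens, Meteors, Kites in two steps.
Foxes cannot reach Ravens, Rays, Meteors, Pumas, Giants, Kites, Lynx, Hawks in two steps.
Kites cannot reach Ravens, Meteors in two steps.
Lynx cannot reach Ravens, Meteors, Pumas, Giants, Kites, Hawks in two steps.
Hawks cannot reach Ravens, Meteors, Giants, Kites in two steps.
Kings: Ravens — 1.

1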